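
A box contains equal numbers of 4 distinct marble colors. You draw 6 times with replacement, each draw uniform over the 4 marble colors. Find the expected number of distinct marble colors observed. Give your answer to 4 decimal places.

3.2881

Let Xⱼ=1 if type j appears at least once. P(Xⱼ=1) = 1 − ((4−1)/4)^6 = 3367/4096.
E[#distinct] = 4·3367/4096 = 3367/1024.
≈ 3.2881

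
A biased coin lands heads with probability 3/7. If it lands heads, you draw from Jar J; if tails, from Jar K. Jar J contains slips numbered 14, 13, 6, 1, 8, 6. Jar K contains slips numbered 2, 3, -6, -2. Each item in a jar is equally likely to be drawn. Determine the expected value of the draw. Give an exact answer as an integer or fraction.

3

E[X | Jar J] = (14 + 13 + 6 + 1 + 8 + 6)/6 = 8
E[X | Jar K] = (2 + 3 − 6 − 2)/4 = -3/4
E[X] = (3/7)·8 + (4/7)·(-3/4) = 3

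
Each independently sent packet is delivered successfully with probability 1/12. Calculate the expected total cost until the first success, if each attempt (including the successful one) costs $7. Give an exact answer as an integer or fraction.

$84

E[#attempts] = 1/p = 12; E[cost] = 7·12 = 84.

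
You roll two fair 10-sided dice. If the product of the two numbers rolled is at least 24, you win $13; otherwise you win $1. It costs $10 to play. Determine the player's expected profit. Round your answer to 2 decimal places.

E[payout] = (12/25)·1 + (13/25)·13 = 181/25
Expected profit = 181/25 − 10 = -69/25 ≈ -$2.76

-$2.76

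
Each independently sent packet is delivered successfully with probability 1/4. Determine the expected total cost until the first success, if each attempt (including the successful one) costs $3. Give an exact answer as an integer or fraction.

E[#attempts] = 1/p = 4; E[cost] = 3·4 = 12.

$12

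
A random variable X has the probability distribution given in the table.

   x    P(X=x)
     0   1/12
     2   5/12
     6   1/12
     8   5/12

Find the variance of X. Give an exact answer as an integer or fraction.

E[X] = (1/12)·0 + (5/12)·2 + (1/12)·6 + (5/12)·8 = 14/3
E[X²] = (1/12)·0 + (5/12)·4 + (1/12)·36 + (5/12)·64 = 94/3
Var(X) = 94/3 − (14/3)² = 86/9

86/9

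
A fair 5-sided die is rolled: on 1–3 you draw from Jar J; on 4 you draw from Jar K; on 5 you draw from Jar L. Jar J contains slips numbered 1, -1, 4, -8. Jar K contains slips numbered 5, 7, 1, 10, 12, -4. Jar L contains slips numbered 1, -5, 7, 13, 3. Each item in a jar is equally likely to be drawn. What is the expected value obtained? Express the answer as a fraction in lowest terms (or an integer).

179/150

E[X | Jar J] = (1 − 1 + 4 − 8)/4 = -1
E[X | Jar K] = (5 + 7 + 1 + 10 + 12 − 4)/6 = 31/6
E[X | Jar L] = (1 − 5 + 7 + 13 + 3)/5 = 19/5
E[X] = (3/5)·(-1) + (1/5)·31/6 + (1/5)·19/5 = 179/150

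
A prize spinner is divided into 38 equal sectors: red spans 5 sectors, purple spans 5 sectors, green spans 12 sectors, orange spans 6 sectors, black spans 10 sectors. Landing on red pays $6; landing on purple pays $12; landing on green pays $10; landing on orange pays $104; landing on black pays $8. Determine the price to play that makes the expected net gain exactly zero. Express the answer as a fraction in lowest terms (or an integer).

457/19 dollars

E[payout] = (5/38)·6 + (5/38)·12 + (12/38)·10 + (6/38)·104 + (10/38)·8 = 457/19
Fair fee = E[payout] = 457/19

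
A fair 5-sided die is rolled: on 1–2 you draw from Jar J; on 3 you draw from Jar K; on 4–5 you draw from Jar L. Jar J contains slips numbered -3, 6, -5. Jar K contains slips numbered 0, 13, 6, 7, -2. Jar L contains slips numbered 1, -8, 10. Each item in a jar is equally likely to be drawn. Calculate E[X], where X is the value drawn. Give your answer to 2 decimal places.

E[X | Jar J] = (-3 + 6 − 5)/3 = -2/3
E[X | Jar K] = (0 + 13 + 6 + 7 − 2)/5 = 24/5
E[X | Jar L] = (1 − 8 + 10)/3 = 1
E[X] = (2/5)·(-2/3) + (1/5)·24/5 + (2/5)·1 = 82/75 ≈ 1.09

1.09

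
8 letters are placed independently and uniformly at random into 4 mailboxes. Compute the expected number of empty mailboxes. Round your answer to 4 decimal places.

0.4005

Let Xⱼ=1 if mailbox j is empty. P(Xⱼ=1) = ((4-1)/4)^8 = 6561/65536.
By linearity, E[#empty] = 4·6561/65536 = 6561/16384.
≈ 0.4005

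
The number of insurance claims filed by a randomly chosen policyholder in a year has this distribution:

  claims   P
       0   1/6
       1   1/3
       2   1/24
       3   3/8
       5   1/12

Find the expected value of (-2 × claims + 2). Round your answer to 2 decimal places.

E[-2x+2] = (1/6)·2 + (1/3)·0 + (1/24)·(-2) + (3/8)·(-4) + (1/12)·(-8)
     = -23/12 ≈ -1.92

-1.92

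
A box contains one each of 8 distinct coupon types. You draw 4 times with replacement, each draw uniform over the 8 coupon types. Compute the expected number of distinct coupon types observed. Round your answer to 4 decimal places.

3.3105

Let Xⱼ=1 if type j appears at least once. P(Xⱼ=1) = 1 − ((8−1)/8)^4 = 1695/4096.
E[#distinct] = 8·1695/4096 = 1695/512.
≈ 3.3105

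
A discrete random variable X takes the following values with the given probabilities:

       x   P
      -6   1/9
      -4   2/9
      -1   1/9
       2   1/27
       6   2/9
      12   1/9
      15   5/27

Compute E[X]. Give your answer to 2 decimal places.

E[X] = (1/9)·(-6) + (2/9)·(-4) + (1/9)·(-1) + (1/27)·2 + (2/9)·6 + (1/9)·12 + (5/27)·15
     = 104/27 ≈ 3.85

3.85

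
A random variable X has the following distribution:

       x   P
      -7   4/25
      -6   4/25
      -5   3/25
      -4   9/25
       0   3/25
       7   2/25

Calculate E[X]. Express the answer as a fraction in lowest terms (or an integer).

E[X] = (4/25)·(-7) + (4/25)·(-6) + (3/25)·(-5) + (9/25)·(-4) + (3/25)·0 + (2/25)·7
     = -89/25

-89/25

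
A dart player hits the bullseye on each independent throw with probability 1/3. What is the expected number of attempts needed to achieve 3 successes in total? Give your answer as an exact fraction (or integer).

By linearity (sum of 3 independent geometric waits), E[trials] = 3/p = 3/(1/3) = 9.

9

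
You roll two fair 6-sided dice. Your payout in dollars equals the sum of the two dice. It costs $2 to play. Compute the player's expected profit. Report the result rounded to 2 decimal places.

$5.00

Distribution of the sum of the two dice: 2 w.p. 1/36, 3 w.p. 1/18, 4 w.p. 1/12, 5 w.p. 1/9, 6 w.p. 5/36, 7 w.p. 1/6, …
E[payout] = (1/36)·2 + (1/18)·3 + (1/12)·4 + (1/9)·5 + (5/36)·6 + (1/6)·7 + (5/36)·8 + (1/9)·9 + (1/12)·10 + (1/18)·11 + (1/36)·12 = 7
Expected profit = 7 − 2 = 5 ≈ $5.00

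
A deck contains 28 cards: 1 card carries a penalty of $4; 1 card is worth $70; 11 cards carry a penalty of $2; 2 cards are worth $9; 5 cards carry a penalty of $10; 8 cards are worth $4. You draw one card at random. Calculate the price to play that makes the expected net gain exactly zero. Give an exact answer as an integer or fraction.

11/7 dollars

E[payout] = (1/28)·(-4) + (1/28)·70 + (11/28)·(-2) + (2/28)·9 + (5/28)·(-10) + (8/28)·4 = 11/7
Fair fee = E[payout] = 11/7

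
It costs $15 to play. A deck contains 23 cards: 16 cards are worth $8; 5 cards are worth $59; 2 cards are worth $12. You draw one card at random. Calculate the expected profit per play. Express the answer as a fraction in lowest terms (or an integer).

E[payout] = (16/23)·8 + (5/23)·59 + (2/23)·12 = 447/23
Expected profit = 447/23 − 15 = 102/23

102/23 dollars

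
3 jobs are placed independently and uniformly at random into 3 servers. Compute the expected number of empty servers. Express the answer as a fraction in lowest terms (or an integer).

8/9

Let Xⱼ=1 if server j is empty. P(Xⱼ=1) = ((3-1)/3)^3 = 8/27.
By linearity, E[#empty] = 3·8/27 = 8/9.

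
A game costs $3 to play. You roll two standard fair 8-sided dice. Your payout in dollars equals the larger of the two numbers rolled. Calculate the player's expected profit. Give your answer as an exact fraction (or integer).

45/16 dollars

Distribution of the larger of the two numbers rolled: 1 w.p. 1/64, 2 w.p. 3/64, 3 w.p. 5/64, 4 w.p. 7/64, 5 w.p. 9/64, 6 w.p. 11/64, …
E[payout] = (1/64)·1 + (3/64)·2 + (5/64)·3 + (7/64)·4 + (9/64)·5 + (11/64)·6 + (13/64)·7 + (15/64)·8 = 93/16
Expected profit = 93/16 − 3 = 45/16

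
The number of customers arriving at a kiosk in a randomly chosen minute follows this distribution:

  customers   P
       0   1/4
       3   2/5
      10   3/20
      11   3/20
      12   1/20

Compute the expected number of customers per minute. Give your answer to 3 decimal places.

4.950

E[X] = (1/4)·0 + (2/5)·3 + (3/20)·10 + (3/20)·11 + (1/20)·12
     = 99/20 ≈ 4.950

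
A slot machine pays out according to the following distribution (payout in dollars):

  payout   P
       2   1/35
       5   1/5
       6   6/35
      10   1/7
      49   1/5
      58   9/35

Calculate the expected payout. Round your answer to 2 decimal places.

$28.23

E[X] = (1/35)·2 + (1/5)·5 + (6/35)·6 + (1/7)·10 + (1/5)·49 + (9/35)·58
     = 988/35 ≈ 28.23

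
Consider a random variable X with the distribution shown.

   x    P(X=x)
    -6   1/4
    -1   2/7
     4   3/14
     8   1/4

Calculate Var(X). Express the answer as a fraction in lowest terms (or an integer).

5403/196

E[X] = (1/4)·(-6) + (2/7)·(-1) + (3/14)·4 + (1/4)·8 = 15/14
E[X²] = (1/4)·36 + (2/7)·1 + (3/14)·16 + (1/4)·64 = 201/7
Var(X) = 201/7 − (15/14)² = 5403/196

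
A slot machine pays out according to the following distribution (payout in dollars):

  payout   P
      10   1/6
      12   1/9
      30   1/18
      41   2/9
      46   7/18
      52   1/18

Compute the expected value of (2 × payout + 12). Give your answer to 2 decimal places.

81.11

E[2x+12] = (1/6)·32 + (1/9)·36 + (1/18)·72 + (2/9)·94 + (7/18)·104 + (1/18)·116
     = 730/9 ≈ 81.11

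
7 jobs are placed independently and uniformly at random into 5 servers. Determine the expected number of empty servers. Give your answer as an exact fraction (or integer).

Let Xⱼ=1 if server j is empty. P(Xⱼ=1) = ((5-1)/5)^7 = 16384/78125.
By linearity, E[#empty] = 5·16384/78125 = 16384/15625.

16384/15625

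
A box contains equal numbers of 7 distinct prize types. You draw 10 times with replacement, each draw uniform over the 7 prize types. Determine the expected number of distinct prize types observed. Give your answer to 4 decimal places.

Let Xⱼ=1 if type j appears at least once. P(Xⱼ=1) = 1 − ((7−1)/7)^10 = 222009073/282475249.
E[#distinct] = 7·222009073/282475249 = 222009073/40353607.
≈ 5.5016

5.5016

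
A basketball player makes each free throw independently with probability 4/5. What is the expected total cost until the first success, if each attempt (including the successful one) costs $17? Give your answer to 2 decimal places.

E[#attempts] = 1/p = 5/4; E[cost] = 17·5/4 = 85/4.
≈ 21.25

$21.25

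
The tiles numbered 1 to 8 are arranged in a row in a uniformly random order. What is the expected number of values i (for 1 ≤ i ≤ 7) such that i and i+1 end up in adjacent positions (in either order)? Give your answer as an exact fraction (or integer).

7/4

For each i ∈ {1,…,7}, let Xᵢ = 1 if i and i+1 are adjacent. P(Xᵢ=1) = 2·(8−1)!/8! = 2/8.
By linearity, E[ΣXᵢ] = (7)·(2/8) = 7/4.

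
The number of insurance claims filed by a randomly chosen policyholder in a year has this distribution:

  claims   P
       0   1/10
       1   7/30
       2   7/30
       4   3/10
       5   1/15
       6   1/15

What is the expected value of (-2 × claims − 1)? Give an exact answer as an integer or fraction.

E[-2x-1] = (1/10)·(-1) + (7/30)·(-3) + (7/30)·(-5) + (3/10)·(-9) + (1/15)·(-11) + (1/15)·(-13)
     = -94/15

-94/15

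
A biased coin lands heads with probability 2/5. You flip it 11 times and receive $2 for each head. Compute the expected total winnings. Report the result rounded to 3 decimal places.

E[#heads] = 11·2/5 = 22/5 (linearity over flips).
E[winnings] = 2·22/5 = 44/5.
≈ 8.800

$8.800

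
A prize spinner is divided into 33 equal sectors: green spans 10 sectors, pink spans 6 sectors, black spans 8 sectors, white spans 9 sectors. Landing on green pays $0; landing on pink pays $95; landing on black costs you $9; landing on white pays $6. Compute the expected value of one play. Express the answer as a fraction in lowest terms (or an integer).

184/11 dollars

E[payout] = (10/33)·0 + (6/33)·95 + (8/33)·(-9) + (9/33)·6 = 184/11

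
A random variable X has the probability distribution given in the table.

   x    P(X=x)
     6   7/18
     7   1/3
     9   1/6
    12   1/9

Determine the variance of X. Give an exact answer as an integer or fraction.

E[X] = (7/18)·6 + (1/3)·7 + (1/6)·9 + (1/9)·12 = 15/2
E[X²] = (7/18)·36 + (1/3)·49 + (1/6)·81 + (1/9)·144 = 359/6
Var(X) = 359/6 − (15/2)² = 43/12

43/12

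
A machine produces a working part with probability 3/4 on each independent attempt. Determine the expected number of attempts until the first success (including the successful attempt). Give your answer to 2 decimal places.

For a geometric distribution, E[trials] = 1/p = 1/(3/4) = 4/3.
≈ 1.33

1.33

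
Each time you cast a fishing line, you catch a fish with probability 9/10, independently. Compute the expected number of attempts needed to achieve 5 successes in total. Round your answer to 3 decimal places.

5.556

By linearity (sum of 5 independent geometric waits), E[trials] = 5/p = 5/(9/10) = 50/9.
≈ 5.556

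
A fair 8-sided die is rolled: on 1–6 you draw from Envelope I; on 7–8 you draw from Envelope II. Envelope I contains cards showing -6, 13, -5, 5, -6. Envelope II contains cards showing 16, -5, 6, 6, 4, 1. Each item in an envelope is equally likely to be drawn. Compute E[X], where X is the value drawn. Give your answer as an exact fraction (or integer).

E[X | Envelope I] = (-6 + 13 − 5 + 5 − 6)/5 = 1/5
E[X | Envelope II] = (16 − 5 + 6 + 6 + 4 + 1)/6 = 14/3
E[X] = (3/4)·1/5 + (1/4)·14/3 = 79/60

79/60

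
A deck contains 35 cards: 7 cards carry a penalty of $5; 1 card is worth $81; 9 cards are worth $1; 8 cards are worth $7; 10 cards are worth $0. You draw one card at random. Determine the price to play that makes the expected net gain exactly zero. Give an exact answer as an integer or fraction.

111/35 dollars

E[payout] = (7/35)·(-5) + (1/35)·81 + (9/35)·1 + (8/35)·7 + (10/35)·0 = 111/35
Fair fee = E[payout] = 111/35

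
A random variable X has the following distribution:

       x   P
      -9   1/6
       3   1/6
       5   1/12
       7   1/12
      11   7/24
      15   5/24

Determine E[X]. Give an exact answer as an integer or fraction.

19/3

E[X] = (1/6)·(-9) + (1/6)·3 + (1/12)·5 + (1/12)·7 + (7/24)·11 + (5/24)·15
     = 19/3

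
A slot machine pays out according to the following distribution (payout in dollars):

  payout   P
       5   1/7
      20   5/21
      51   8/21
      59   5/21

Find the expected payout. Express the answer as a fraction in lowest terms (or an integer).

818/21 dollars

E[X] = (1/7)·5 + (5/21)·20 + (8/21)·51 + (5/21)·59
     = 818/21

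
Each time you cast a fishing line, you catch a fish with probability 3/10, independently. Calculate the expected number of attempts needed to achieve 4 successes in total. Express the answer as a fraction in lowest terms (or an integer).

By linearity (sum of 4 independent geometric waits), E[trials] = 4/p = 4/(3/10) = 40/3.

40/3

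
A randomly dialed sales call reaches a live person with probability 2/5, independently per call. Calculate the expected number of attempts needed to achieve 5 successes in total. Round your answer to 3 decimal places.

12.500

By linearity (sum of 5 independent geometric waits), E[trials] = 5/p = 5/(2/5) = 25/2.
≈ 12.500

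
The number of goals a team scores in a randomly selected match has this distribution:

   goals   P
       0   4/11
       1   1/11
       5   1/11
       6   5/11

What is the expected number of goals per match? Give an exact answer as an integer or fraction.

36/11

E[X] = (4/11)·0 + (1/11)·1 + (1/11)·5 + (5/11)·6
     = 36/11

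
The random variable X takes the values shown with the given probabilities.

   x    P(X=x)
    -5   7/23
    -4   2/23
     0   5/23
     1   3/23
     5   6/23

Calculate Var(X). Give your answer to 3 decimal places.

E[X] = (7/23)·(-5) + (2/23)·(-4) + (5/23)·0 + (3/23)·1 + (6/23)·5 = -10/23
E[X²] = (7/23)·25 + (2/23)·16 + (5/23)·0 + (3/23)·1 + (6/23)·25 = 360/23
Var(X) = 360/23 − (-10/23)² = 8180/529 ≈ 15.463

15.463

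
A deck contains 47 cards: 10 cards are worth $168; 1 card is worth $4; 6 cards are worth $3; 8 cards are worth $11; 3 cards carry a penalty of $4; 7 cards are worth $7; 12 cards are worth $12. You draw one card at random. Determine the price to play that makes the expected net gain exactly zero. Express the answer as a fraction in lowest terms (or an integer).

1971/47 dollars

E[payout] = (10/47)·168 + (1/47)·4 + (6/47)·3 + (8/47)·11 + (3/47)·(-4) + (7/47)·7 + (12/47)·12 = 1971/47
Fair fee = E[payout] = 1971/47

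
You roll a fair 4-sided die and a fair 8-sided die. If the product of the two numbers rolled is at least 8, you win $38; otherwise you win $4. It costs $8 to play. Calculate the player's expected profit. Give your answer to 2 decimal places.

E[payout] = (13/32)·4 + (19/32)·38 = 387/16
Expected profit = 387/16 − 8 = 259/16 ≈ $16.19

$16.19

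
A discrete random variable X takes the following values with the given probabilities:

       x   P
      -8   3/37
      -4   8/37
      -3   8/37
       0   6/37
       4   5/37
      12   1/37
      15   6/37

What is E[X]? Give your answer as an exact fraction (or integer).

42/37

E[X] = (3/37)·(-8) + (8/37)·(-4) + (8/37)·(-3) + (6/37)·0 + (5/37)·4 + (1/37)·12 + (6/37)·15
     = 42/37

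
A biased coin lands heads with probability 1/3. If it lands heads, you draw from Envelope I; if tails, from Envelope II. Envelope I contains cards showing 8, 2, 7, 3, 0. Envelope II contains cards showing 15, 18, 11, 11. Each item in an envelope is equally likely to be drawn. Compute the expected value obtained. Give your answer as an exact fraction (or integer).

21/2

E[X | Envelope I] = (8 + 2 + 7 + 3 + 0)/5 = 4
E[X | Envelope II] = (15 + 18 + 11 + 11)/4 = 55/4
E[X] = (1/3)·4 + (2/3)·55/4 = 21/2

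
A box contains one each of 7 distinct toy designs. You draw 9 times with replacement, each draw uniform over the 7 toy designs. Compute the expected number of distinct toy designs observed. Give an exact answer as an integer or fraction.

30275911/5764801

Let Xⱼ=1 if type j appears at least once. P(Xⱼ=1) = 1 − ((7−1)/7)^9 = 30275911/40353607.
E[#distinct] = 7·30275911/40353607 = 30275911/5764801.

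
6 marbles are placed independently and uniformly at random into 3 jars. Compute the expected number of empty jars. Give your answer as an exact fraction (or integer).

64/243

Let Xⱼ=1 if jar j is empty. P(Xⱼ=1) = ((3-1)/3)^6 = 64/729.
By linearity, E[#empty] = 3·64/729 = 64/243.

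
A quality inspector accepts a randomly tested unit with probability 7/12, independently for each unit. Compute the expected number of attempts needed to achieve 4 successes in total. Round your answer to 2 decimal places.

By linearity (sum of 4 independent geometric waits), E[trials] = 4/p = 4/(7/12) = 48/7.
≈ 6.86

6.86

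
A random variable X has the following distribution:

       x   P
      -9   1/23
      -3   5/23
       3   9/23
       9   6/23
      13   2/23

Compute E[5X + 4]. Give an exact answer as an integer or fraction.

E[5x+4] = (1/23)·(-41) + (5/23)·(-11) + (9/23)·19 + (6/23)·49 + (2/23)·69
     = 507/23

507/23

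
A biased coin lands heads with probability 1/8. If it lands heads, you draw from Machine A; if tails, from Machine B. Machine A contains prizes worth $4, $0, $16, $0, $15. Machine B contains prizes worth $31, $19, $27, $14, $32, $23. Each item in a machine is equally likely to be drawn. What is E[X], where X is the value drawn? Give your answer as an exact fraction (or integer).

133/6 dollars

E[X | Machine A] = (4 + 0 + 16 + 0 + 15)/5 = 7
E[X | Machine B] = (31 + 19 + 27 + 14 + 32 + 23)/6 = 73/3
E[X] = (1/8)·7 + (7/8)·73/3 = 133/6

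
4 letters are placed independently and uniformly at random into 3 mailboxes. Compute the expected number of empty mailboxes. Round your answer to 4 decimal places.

0.5926

Let Xⱼ=1 if mailbox j is empty. P(Xⱼ=1) = ((3-1)/3)^4 = 16/81.
By linearity, E[#empty] = 3·16/81 = 16/27.
≈ 0.5926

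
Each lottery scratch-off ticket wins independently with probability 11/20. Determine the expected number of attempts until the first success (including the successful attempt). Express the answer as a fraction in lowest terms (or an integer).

20/11

For a geometric distribution, E[trials] = 1/p = 1/(11/20) = 20/11.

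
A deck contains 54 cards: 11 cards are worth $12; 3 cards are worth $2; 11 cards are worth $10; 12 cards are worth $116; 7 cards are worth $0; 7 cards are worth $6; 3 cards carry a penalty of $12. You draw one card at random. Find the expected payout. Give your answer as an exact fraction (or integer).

823/27 dollars

E[payout] = (11/54)·12 + (3/54)·2 + (11/54)·10 + (12/54)·116 + (7/54)·0 + (7/54)·6 + (3/54)·(-12) = 823/27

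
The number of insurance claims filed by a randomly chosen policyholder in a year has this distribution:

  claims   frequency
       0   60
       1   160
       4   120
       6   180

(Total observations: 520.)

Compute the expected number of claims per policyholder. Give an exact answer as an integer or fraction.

Total = 520, so P(claims=0) = 60/520, etc.
E[X] = (3/26)·0 + (4/13)·1 + (3/13)·4 + (9/26)·6
     = 43/13

43/13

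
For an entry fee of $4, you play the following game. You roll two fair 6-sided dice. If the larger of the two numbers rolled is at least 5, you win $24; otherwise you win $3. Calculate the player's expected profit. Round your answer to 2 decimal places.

$10.67

E[payout] = (4/9)·3 + (5/9)·24 = 44/3
Expected profit = 44/3 − 4 = 32/3 ≈ $10.67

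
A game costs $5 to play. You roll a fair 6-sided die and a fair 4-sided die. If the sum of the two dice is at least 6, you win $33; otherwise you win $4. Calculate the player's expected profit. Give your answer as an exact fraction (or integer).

E[payout] = (5/12)·4 + (7/12)·33 = 251/12
Expected profit = 251/12 − 5 = 191/12

191/12 dollars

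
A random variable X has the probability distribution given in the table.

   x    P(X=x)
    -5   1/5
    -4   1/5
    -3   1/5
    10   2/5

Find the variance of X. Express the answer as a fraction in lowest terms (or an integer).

E[X] = (1/5)·(-5) + (1/5)·(-4) + (1/5)·(-3) + (2/5)·10 = 8/5
E[X²] = (1/5)·25 + (1/5)·16 + (1/5)·9 + (2/5)·100 = 50
Var(X) = 50 − (8/5)² = 1186/25

1186/25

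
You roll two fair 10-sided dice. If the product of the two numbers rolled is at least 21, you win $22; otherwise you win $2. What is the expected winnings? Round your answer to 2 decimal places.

E[payout] = (23/50)·2 + (27/50)·22 = 64/5
≈ $12.80

$12.80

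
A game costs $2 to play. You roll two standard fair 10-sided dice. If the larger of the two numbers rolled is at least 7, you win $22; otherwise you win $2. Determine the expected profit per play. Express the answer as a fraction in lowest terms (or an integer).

64/5 dollars

E[payout] = (9/25)·2 + (16/25)·22 = 74/5
Expected profit = 74/5 − 2 = 64/5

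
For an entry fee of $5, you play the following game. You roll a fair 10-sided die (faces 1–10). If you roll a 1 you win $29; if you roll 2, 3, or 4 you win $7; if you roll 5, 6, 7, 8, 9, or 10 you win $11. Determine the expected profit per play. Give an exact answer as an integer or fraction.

33/5 dollars

E[payout] = (3/10)·7 + (3/5)·11 + (1/10)·29 = 58/5
Expected profit = 58/5 − 5 = 33/5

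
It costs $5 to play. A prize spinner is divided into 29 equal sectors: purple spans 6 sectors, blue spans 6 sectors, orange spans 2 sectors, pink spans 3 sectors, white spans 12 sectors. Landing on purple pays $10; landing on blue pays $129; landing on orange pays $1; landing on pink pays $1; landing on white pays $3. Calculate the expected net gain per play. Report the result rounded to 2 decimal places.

E[payout] = (6/29)·10 + (6/29)·129 + (2/29)·1 + (3/29)·1 + (12/29)·3 = 875/29
Expected profit = 875/29 − 5 = 730/29 ≈ $25.17

$25.17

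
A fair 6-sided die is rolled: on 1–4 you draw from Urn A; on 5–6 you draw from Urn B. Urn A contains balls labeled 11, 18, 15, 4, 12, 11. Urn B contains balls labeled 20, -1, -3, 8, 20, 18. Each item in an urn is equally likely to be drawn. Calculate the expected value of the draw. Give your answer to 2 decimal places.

11.33

E[X | Urn A] = (11 + 18 + 15 + 4 + 12 + 11)/6 = 71/6
E[X | Urn B] = (20 − 1 − 3 + 8 + 20 + 18)/6 = 31/3
E[X] = (2/3)·71/6 + (1/3)·31/3 = 34/3 ≈ 11.33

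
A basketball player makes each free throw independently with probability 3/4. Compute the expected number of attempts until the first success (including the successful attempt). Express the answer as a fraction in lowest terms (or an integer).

4/3

For a geometric distribution, E[trials] = 1/p = 1/(3/4) = 4/3.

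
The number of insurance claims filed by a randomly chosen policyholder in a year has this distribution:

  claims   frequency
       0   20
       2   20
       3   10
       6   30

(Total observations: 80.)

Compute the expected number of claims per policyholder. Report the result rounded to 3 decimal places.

3.125

Total = 80, so P(claims=0) = 20/80, etc.
E[X] = (1/4)·0 + (1/4)·2 + (1/8)·3 + (3/8)·6
     = 25/8 ≈ 3.125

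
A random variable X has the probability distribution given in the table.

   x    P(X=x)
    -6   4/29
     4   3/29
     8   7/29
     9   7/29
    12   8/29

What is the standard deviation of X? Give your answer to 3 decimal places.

E[X] = 7, E[X²] = 2359/29
Var(X) = E[X²] − (E[X])² = 2359/29 − 49 = 938/29
SD(X) = √(938/29) ≈ 5.687

5.687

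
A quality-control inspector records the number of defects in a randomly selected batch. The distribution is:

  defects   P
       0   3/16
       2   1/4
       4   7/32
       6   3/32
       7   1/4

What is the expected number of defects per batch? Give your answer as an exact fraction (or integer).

59/16

E[X] = (3/16)·0 + (1/4)·2 + (7/32)·4 + (3/32)·6 + (1/4)·7
     = 59/16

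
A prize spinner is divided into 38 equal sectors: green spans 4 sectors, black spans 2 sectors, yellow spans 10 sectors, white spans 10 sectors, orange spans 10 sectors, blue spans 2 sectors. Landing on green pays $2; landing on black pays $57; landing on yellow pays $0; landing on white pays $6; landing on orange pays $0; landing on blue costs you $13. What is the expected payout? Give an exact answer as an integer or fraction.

E[payout] = (4/38)·2 + (2/38)·57 + (10/38)·0 + (10/38)·6 + (10/38)·0 + (2/38)·(-13) = 78/19

78/19 dollars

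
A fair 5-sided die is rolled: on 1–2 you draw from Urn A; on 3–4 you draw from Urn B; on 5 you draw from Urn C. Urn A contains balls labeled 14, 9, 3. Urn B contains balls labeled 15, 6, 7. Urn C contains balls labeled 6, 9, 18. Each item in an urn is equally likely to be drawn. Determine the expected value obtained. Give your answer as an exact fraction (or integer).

E[X | Urn A] = (14 + 9 + 3)/3 = 26/3
E[X | Urn B] = (15 + 6 + 7)/3 = 28/3
E[X | Urn C] = (6 + 9 + 18)/3 = 11
E[X] = (2/5)·26/3 + (2/5)·28/3 + (1/5)·11 = 47/5

47/5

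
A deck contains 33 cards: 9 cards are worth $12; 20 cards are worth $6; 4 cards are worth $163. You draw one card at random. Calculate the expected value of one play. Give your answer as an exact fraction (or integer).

80/3 dollars

E[payout] = (9/33)·12 + (20/33)·6 + (4/33)·163 = 80/3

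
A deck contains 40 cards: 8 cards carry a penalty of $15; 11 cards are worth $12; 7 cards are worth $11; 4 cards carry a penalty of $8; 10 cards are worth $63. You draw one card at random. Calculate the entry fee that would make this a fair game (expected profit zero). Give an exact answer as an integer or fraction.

687/40 dollars

E[payout] = (8/40)·(-15) + (11/40)·12 + (7/40)·11 + (4/40)·(-8) + (10/40)·63 = 687/40
Fair fee = E[payout] = 687/40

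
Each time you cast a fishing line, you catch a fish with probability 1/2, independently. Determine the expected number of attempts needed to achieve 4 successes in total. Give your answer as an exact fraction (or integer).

8

By linearity (sum of 4 independent geometric waits), E[trials] = 4/p = 4/(1/2) = 8.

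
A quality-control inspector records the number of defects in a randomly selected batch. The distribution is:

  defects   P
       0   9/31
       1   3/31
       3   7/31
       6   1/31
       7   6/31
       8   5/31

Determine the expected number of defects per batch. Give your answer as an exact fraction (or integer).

112/31

E[X] = (9/31)·0 + (3/31)·1 + (7/31)·3 + (1/31)·6 + (6/31)·7 + (5/31)·8
     = 112/31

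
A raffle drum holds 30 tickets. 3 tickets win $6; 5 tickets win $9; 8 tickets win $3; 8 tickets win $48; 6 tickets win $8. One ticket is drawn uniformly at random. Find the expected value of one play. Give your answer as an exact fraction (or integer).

E[payout] = (3/30)·6 + (5/30)·9 + (8/30)·3 + (8/30)·48 + (6/30)·8 = 173/10

173/10 dollars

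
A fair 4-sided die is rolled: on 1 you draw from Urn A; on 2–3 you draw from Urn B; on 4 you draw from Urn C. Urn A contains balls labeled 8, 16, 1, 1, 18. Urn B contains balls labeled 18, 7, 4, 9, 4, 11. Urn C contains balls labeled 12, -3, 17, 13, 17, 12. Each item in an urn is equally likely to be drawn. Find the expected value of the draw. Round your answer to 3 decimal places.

9.450

E[X | Urn A] = (8 + 16 + 1 + 1 + 18)/5 = 44/5
E[X | Urn B] = (18 + 7 + 4 + 9 + 4 + 11)/6 = 53/6
E[X | Urn C] = (12 − 3 + 17 + 13 + 17 + 12)/6 = 34/3
E[X] = (1/4)·44/5 + (1/2)·53/6 + (1/4)·34/3 = 189/20 ≈ 9.450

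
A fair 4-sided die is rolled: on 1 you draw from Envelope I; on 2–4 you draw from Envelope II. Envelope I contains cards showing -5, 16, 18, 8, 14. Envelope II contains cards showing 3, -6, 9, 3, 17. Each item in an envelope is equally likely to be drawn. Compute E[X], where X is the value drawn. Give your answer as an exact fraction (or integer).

129/20

E[X | Envelope I] = (-5 + 16 + 18 + 8 + 14)/5 = 51/5
E[X | Envelope II] = (3 − 6 + 9 + 3 + 17)/5 = 26/5
E[X] = (1/4)·51/5 + (3/4)·26/5 = 129/20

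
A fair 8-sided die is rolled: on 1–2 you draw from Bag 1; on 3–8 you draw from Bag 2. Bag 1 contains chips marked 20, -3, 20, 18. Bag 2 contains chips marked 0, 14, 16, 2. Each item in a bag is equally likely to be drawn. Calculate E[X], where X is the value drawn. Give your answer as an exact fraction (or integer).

151/16

E[X | Bag 1] = (20 − 3 + 20 + 18)/4 = 55/4
E[X | Bag 2] = (0 + 14 + 16 + 2)/4 = 8
E[X] = (1/4)·55/4 + (3/4)·8 = 151/16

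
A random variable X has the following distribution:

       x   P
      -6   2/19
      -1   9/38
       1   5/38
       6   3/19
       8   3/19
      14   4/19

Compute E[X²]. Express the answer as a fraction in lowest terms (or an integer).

1163/19

E[X²] = (2/19)·36 + (9/38)·1 + (5/38)·1 + (3/19)·36 + (3/19)·64 + (4/19)·196
     = 1163/19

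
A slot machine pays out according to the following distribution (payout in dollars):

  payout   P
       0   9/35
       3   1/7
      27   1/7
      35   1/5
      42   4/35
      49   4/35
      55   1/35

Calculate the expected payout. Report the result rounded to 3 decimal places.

E[X] = (9/35)·0 + (1/7)·3 + (1/7)·27 + (1/5)·35 + (4/35)·42 + (4/35)·49 + (1/35)·55
     = 814/35 ≈ 23.257

$23.257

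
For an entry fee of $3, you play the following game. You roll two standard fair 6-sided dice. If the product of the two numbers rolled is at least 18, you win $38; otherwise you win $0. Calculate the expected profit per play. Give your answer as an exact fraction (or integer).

68/9 dollars

E[payout] = (13/18)·0 + (5/18)·38 = 95/9
Expected profit = 95/9 − 3 = 68/9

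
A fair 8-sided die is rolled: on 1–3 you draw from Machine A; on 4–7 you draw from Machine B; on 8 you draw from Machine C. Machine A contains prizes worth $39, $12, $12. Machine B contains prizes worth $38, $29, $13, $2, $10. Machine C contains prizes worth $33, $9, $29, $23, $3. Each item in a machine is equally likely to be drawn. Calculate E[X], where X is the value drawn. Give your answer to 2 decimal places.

$19.50

E[X | Machine A] = (39 + 12 + 12)/3 = 21
E[X | Machine B] = (38 + 29 + 13 + 2 + 10)/5 = 92/5
E[X | Machine C] = (33 + 9 + 29 + 23 + 3)/5 = 97/5
E[X] = (3/8)·21 + (1/2)·92/5 + (1/8)·97/5 = 39/2 ≈ 19.50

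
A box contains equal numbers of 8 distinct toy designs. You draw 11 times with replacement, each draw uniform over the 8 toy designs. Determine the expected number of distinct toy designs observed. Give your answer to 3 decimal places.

Let Xⱼ=1 if type j appears at least once. P(Xⱼ=1) = 1 − ((8−1)/8)^11 = 6612607849/8589934592.
E[#distinct] = 8·6612607849/8589934592 = 6612607849/1073741824.
≈ 6.158

6.158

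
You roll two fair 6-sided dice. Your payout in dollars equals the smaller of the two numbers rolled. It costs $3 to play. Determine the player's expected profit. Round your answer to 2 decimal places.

-$0.47

Distribution of the smaller of the two numbers rolled: 1 w.p. 11/36, 2 w.p. 1/4, 3 w.p. 7/36, 4 w.p. 5/36, 5 w.p. 1/12, 6 w.p. 1/36
E[payout] = (11/36)·1 + (1/4)·2 + (7/36)·3 + (5/36)·4 + (1/12)·5 + (1/36)·6 = 91/36
Expected profit = 91/36 − 3 = -17/36 ≈ -$0.47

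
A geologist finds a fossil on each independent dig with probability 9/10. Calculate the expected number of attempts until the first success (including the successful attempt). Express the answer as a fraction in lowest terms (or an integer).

For a geometric distribution, E[trials] = 1/p = 1/(9/10) = 10/9.

10/9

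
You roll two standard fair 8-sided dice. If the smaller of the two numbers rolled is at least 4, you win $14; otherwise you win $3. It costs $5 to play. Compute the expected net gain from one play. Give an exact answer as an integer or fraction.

E[payout] = (39/64)·3 + (25/64)·14 = 467/64
Expected profit = 467/64 − 5 = 147/64

147/64 dollars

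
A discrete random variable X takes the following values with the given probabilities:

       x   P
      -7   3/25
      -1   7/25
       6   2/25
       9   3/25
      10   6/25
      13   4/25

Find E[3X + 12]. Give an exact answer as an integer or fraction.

E[3x+12] = (3/25)·(-9) + (7/25)·9 + (2/25)·30 + (3/25)·39 + (6/25)·42 + (4/25)·51
     = 669/25

669/25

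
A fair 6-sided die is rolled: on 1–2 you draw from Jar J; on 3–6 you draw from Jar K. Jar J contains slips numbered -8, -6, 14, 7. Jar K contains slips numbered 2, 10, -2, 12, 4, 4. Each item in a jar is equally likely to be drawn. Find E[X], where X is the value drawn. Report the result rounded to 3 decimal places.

3.917

E[X | Jar J] = (-8 − 6 + 14 + 7)/4 = 7/4
E[X | Jar K] = (2 + 10 − 2 + 12 + 4 + 4)/6 = 5
E[X] = (1/3)·7/4 + (2/3)·5 = 47/12 ≈ 3.917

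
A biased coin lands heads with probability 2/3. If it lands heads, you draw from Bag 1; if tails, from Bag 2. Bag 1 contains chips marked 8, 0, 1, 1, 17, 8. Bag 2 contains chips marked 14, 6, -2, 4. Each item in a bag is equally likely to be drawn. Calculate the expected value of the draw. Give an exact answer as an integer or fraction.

103/18

E[X | Bag 1] = (8 + 0 + 1 + 1 + 17 + 8)/6 = 35/6
E[X | Bag 2] = (14 + 6 − 2 + 4)/4 = 11/2
E[X] = (2/3)·35/6 + (1/3)·11/2 = 103/18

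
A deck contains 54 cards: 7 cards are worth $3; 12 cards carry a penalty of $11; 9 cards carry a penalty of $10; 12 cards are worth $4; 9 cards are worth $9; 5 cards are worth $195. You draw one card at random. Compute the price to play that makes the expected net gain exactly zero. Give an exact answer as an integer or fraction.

E[payout] = (7/54)·3 + (12/54)·(-11) + (9/54)·(-10) + (12/54)·4 + (9/54)·9 + (5/54)·195 = 301/18
Fair fee = E[payout] = 301/18

301/18 dollars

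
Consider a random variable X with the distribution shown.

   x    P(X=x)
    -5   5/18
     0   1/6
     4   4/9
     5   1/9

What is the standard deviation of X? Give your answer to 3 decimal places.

3.993

E[X] = 17/18, E[X²] = 101/6
Var(X) = E[X²] − (E[X])² = 101/6 − 289/324 = 5165/324
SD(X) = √(5165/324) ≈ 3.993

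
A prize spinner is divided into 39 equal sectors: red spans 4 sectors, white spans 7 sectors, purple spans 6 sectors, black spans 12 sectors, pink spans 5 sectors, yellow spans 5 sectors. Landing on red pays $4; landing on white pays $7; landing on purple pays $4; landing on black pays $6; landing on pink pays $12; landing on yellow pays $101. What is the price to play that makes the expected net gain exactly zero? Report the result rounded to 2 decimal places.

E[payout] = (4/39)·4 + (7/39)·7 + (6/39)·4 + (12/39)·6 + (5/39)·12 + (5/39)·101 = 242/13
Fair fee = E[payout] = 242/13 ≈ $18.62

$18.62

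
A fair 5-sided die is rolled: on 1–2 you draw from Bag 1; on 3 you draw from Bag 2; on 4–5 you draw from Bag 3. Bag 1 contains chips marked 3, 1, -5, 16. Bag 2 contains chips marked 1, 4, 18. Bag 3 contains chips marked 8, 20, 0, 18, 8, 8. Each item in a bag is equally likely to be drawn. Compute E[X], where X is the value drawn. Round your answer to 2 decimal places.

7.17

E[X | Bag 1] = (3 + 1 − 5 + 16)/4 = 15/4
E[X | Bag 2] = (1 + 4 + 18)/3 = 23/3
E[X | Bag 3] = (8 + 20 + 0 + 18 + 8 + 8)/6 = 31/3
E[X] = (2/5)·15/4 + (1/5)·23/3 + (2/5)·31/3 = 43/6 ≈ 7.17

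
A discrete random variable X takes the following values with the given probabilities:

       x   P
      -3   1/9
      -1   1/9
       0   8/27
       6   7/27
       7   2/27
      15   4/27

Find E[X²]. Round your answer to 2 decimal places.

47.41

E[X²] = (1/9)·9 + (1/9)·1 + (8/27)·0 + (7/27)·36 + (2/27)·49 + (4/27)·225
     = 1280/27 ≈ 47.41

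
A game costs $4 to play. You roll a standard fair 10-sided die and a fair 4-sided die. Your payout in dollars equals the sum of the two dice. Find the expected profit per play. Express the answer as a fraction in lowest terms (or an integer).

$4

Distribution of the sum of the two dice: 2 w.p. 1/40, 3 w.p. 1/20, 4 w.p. 3/40, 5 w.p. 1/10, 6 w.p. 1/10, 7 w.p. 1/10, …
E[payout] = (1/40)·2 + (1/20)·3 + (3/40)·4 + (1/10)·5 + (1/10)·6 + (1/10)·7 + (1/10)·8 + (1/10)·9 + (1/10)·10 + (1/10)·11 + (3/40)·12 + (1/20)·13 + (1/40)·14 = 8
Expected profit = 8 − 4 = 4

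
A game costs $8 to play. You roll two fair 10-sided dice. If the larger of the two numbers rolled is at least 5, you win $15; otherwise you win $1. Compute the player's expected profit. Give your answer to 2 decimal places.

$4.76

E[payout] = (4/25)·1 + (21/25)·15 = 319/25
Expected profit = 319/25 − 8 = 119/25 ≈ $4.76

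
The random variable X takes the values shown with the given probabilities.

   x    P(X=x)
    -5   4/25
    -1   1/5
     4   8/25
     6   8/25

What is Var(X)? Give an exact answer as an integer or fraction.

E[X] = (4/25)·(-5) + (1/5)·(-1) + (8/25)·4 + (8/25)·6 = 11/5
E[X²] = (4/25)·25 + (1/5)·1 + (8/25)·16 + (8/25)·36 = 521/25
Var(X) = 521/25 − (11/5)² = 16

16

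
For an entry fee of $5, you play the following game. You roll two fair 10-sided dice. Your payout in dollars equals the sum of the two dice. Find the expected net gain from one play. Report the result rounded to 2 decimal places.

Distribution of the sum of the two dice: 2 w.p. 1/100, 3 w.p. 1/50, 4 w.p. 3/100, 5 w.p. 1/25, 6 w.p. 1/20, 7 w.p. 3/50, …
E[payout] = (1/100)·2 + (1/50)·3 + (3/100)·4 + (1/25)·5 + (1/20)·6 + (3/50)·7 + (7/100)·8 + (2/25)·9 + (9/100)·10 + (1/10)·11 + (9/100)·12 + (2/25)·13 + (7/100)·14 + (3/50)·15 + (1/20)·16 + (1/25)·17 + (3/100)·18 + (1/50)·19 + (1/100)·20 = 11
Expected profit = 11 − 5 = 6 ≈ $6.00

$6.00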